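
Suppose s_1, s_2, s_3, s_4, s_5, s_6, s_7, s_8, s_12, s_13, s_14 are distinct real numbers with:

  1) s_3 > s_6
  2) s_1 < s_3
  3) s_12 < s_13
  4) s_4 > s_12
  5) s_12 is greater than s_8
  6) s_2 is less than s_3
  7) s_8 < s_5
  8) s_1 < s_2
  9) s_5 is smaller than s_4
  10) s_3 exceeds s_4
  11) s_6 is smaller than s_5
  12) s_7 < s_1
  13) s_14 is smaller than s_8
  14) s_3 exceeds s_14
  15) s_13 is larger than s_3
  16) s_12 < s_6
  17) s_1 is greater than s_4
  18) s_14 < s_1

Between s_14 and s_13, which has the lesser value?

s_14

s_14 < s_8 and s_8 < s_12 give s_14 < s_12.
With s_12 < s_6: s_14 < s_8 < s_12 < s_6.
Then s_6 < s_5 extends the chain to s_5.
With s_5 < s_4: s_14 < s_8 < s_12 < s_6 < s_5 < s_4.
With s_4 < s_1: s_14 < s_8 < s_12 < s_6 < s_5 < s_4 < s_1.
With s_1 < s_2: s_14 < s_8 < s_12 < s_6 < s_5 < s_4 < s_1 < s_2.
Then s_2 < s_3 extends the chain to s_3.
Then s_3 < s_13 extends the chain to s_13.
So s_14 < s_13; s_14 is the smaller of the two.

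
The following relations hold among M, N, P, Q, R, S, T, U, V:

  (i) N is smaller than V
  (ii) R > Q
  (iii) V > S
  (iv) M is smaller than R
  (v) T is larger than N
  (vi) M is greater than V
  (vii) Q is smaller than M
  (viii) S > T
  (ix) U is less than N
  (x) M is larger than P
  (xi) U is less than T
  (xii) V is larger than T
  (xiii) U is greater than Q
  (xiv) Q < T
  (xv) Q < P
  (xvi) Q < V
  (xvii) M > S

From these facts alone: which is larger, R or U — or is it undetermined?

Link the given pairs in sequence: U < N; N < T; T < S; S < M; M < R.
Together: U < N < T < S < M < R.
So R is larger.

R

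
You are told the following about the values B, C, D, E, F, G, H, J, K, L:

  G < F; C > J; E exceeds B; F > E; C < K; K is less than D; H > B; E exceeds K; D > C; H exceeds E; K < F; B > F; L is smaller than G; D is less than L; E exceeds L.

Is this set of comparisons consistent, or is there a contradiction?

inconsistent

We have E < F stated directly, yet also F < B < E by chaining the others — so F < E. Contradiction.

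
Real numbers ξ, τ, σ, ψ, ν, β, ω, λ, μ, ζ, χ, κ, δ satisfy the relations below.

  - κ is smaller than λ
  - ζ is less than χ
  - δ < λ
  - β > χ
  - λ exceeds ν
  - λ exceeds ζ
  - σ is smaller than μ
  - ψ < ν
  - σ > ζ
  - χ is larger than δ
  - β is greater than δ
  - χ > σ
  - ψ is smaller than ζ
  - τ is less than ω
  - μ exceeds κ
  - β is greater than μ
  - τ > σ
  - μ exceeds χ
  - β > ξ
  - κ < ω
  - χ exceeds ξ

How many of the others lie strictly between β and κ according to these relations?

Chaining upward from κ reaches: ω, μ, λ.
Chaining downward from β reaches: ψ, δ, ξ, ζ, σ, χ, μ.
Strictly between κ and β are those in both lists: μ — 1 element.

1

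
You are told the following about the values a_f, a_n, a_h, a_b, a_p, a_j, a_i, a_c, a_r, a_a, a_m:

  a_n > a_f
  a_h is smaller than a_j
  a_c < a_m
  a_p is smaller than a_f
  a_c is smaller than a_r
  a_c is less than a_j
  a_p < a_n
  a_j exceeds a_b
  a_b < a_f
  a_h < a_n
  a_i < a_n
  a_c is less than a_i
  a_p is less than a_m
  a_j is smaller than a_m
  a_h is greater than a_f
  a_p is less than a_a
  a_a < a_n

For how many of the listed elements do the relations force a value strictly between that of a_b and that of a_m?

The relations place a_b below a_m. An element lies strictly between them when it is forced above a_b and also forced below a_m.
Above a_b: {a_f, a_h, a_n, a_j}. Below a_m: {a_c, a_p, a_f, a_h, a_j}.
Intersection: {a_f, a_h, a_j} — 3.

3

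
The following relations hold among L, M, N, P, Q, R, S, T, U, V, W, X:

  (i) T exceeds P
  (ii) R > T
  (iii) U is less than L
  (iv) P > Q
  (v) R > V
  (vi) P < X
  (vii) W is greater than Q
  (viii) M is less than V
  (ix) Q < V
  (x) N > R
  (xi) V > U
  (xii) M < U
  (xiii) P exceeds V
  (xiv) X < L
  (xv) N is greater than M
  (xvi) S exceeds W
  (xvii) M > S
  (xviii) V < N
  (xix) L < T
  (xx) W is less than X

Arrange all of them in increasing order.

Nothing is placed below Q, so it is least; from there Q < W; W < S; S < M; M < U; U < V; V < P; P < X; X < L; L < T; T < R; R < N, each given directly.

Q < W < S < M < U < V < P < X < L < T < R < N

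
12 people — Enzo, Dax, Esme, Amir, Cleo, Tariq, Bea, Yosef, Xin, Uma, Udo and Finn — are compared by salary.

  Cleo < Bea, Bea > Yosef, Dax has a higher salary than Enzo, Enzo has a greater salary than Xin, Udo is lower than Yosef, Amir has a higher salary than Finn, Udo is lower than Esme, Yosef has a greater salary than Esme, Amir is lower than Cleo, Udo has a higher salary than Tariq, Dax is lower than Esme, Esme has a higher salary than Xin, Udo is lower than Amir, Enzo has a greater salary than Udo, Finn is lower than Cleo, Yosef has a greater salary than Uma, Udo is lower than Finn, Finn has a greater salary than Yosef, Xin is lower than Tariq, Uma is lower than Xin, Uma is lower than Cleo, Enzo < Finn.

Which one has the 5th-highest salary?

Yosef

Chaining the given pairs: Uma < Xin < Tariq < Udo < Enzo < Dax < Esme < Yosef < Finn < Amir < Cleo < Bea.
Counting 5 from the largest end gives Yosef.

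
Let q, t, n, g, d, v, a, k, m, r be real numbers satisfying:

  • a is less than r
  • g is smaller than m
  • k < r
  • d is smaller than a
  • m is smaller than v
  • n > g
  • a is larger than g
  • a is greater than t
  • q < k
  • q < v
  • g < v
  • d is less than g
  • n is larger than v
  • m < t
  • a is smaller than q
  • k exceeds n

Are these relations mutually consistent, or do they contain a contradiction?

consistent

The single ordering d < g < m < t < a < q < v < n < k < r satisfies every listed relation, so no contradiction arises.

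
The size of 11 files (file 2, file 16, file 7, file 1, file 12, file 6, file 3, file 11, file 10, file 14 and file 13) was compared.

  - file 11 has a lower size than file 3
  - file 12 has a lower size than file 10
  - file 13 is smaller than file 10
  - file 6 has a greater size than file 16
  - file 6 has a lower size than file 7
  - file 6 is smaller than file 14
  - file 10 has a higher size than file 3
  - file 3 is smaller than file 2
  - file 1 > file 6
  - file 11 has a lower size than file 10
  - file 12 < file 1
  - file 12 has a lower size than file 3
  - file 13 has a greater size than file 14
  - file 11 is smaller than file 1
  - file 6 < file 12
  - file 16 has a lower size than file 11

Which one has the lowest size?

file 6 is not least since file 16 < file 6; file 14 is not least since file 6 < file 14; file 12 is not least since file 6 < file 12; file 11 is not least since file 16 < file 11; file 3 is not least since file 11 < file 3; file 13 is not least since file 14 < file 13; file 10 is not least since file 12 < file 10; file 2 is not least since file 3 < file 2; file 7 is not least since file 6 < file 7; file 1 is not least since file 11 < file 1.
Only file 16 has nothing below it, so file 16 is the lowest size.

file 16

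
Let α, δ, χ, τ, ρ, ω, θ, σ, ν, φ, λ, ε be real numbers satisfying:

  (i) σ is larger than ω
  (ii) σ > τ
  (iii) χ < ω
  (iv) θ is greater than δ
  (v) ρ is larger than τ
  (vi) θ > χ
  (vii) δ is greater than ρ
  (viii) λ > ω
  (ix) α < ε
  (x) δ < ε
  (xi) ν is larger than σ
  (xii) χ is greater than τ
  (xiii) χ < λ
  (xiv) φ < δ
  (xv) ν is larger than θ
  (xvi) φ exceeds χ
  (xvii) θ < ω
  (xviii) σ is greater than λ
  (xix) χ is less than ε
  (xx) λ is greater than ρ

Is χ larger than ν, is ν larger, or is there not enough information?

ν

χ < φ and φ < δ give χ < δ.
Then δ < θ extends the chain to θ.
With θ < ω: χ < φ < δ < θ < ω.
Then ω < λ extends the chain to λ.
With λ < σ: χ < φ < δ < θ < ω < λ < σ.
With σ < ν: χ < φ < δ < θ < ω < λ < σ < ν.
So ν is larger.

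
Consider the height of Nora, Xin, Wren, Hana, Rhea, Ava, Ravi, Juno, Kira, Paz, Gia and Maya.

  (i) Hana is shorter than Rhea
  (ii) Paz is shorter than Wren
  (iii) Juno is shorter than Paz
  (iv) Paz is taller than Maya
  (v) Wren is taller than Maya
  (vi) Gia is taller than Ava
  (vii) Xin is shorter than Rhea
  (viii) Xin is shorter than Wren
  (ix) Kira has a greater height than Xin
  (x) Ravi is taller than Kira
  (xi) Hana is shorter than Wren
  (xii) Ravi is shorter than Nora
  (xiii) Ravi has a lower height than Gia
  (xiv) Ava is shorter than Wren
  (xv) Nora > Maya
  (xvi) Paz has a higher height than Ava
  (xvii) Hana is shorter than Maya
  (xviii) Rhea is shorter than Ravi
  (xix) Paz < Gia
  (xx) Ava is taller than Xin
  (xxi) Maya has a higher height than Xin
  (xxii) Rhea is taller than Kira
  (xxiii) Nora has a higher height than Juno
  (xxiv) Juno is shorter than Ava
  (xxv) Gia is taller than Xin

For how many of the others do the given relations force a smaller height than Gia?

9

From Gia the given relations immediately reach Xin, Ava, Paz, Ravi.
From those, Kira, Juno, Maya, Rhea — 8 in total.
From those, Hana — 9 in total.
No other element is forced below Gia by the given relations, so the count is 9.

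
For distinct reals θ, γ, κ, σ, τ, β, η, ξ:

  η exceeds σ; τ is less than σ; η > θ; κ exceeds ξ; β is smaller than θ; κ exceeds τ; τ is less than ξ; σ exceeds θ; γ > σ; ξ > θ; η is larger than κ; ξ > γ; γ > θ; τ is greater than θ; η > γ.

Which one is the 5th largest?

σ

Piecing the relations together gives one ordering: β < θ < τ < σ < γ < ξ < κ < η.
Counting 5 from the largest end gives σ.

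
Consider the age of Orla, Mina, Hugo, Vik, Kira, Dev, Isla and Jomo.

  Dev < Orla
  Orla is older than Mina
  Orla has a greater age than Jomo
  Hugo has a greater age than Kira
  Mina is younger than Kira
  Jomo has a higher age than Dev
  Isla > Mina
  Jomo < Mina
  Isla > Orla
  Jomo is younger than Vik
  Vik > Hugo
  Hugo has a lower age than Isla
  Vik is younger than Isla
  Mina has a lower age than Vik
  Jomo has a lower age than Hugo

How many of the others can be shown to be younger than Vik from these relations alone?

The elements the relations force below Vik are Dev, Jomo, Mina, Kira, Hugo — no chain reaches any other.
That is 5.

5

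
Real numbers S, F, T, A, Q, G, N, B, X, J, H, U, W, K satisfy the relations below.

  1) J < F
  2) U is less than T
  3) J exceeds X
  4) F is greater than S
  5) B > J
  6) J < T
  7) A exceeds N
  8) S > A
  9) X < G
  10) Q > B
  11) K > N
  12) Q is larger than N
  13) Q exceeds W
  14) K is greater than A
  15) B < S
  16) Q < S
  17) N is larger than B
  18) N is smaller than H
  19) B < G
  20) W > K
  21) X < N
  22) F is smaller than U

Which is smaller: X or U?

The relevant relations are X < J; J < B; B < N; N < K; K < W; W < Q; Q < S; S < F; F < U.
Together: X < J < B < N < K < W < Q < S < F < U.
So X < U; X is the smaller of the two.

X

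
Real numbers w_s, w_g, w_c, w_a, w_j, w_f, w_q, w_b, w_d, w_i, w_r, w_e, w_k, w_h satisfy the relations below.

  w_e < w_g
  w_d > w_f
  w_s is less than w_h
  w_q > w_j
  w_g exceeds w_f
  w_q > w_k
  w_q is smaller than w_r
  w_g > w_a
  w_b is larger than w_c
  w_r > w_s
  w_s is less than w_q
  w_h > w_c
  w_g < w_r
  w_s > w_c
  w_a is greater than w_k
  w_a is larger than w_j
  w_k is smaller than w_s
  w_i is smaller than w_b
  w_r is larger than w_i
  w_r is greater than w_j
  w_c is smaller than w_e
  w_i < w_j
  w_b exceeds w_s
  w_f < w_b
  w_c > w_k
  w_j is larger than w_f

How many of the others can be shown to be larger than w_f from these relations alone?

From w_f the given relations immediately reach w_j, w_b, w_d, w_g.
From those, w_a, w_q, w_r — 7 in total.
Nothing else is reachable above w_f; 7 in all.

7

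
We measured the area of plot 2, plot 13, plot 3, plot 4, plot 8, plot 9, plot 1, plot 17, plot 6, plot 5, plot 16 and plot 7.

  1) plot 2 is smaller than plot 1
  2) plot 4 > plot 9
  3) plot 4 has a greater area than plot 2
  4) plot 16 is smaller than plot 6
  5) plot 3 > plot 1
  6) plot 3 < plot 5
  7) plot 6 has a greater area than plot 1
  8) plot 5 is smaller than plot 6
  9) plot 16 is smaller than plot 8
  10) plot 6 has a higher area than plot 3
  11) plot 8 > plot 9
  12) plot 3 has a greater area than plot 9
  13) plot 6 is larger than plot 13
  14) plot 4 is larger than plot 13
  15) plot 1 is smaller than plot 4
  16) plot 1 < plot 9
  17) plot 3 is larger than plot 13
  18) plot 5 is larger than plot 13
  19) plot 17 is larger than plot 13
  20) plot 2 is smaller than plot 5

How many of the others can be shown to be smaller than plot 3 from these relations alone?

From plot 3 the given relations immediately reach plot 1, plot 13, plot 9.
From those, plot 2 — 4 in total.
No other element is forced below plot 3 by the given relations, so the count is 4.

4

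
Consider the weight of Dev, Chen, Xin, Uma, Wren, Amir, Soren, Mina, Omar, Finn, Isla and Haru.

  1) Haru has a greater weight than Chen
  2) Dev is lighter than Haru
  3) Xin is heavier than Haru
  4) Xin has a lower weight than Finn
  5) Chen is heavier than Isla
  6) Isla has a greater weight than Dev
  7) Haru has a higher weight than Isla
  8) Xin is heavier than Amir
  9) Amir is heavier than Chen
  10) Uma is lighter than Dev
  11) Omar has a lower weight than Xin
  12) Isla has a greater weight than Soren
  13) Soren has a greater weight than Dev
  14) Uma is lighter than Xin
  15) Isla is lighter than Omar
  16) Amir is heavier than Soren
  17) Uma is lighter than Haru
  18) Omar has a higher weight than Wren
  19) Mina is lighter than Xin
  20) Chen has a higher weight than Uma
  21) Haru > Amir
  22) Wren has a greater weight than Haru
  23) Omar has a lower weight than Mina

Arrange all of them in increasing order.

Each adjacent pair is fixed by a given relation: Uma < Dev; Dev < Soren; Soren < Isla; Isla < Chen; Chen < Amir; Amir < Haru; Haru < Wren; Wren < Omar; Omar < Mina; Mina < Xin; Xin < Finn. Chaining them end to end gives the full order.

Uma < Dev < Soren < Isla < Chen < Amir < Haru < Wren < Omar < Mina < Xin < Finn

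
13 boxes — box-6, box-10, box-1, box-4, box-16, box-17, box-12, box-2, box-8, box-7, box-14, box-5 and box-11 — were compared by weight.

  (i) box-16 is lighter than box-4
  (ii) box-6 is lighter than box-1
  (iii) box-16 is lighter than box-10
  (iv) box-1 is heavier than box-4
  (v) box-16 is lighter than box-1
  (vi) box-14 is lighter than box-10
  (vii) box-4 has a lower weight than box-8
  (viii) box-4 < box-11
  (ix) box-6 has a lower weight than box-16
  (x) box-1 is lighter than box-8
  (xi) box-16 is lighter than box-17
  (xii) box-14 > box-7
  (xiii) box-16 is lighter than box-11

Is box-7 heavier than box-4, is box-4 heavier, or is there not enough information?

undetermined

Following every chain through box-4: above box-4 we get box-1, box-8, box-11; below box-4 we get box-6, box-16.
box-7 is not reached, and no chain runs the other way from box-7 to box-4.
So the given relations leave the order of box-4 and box-7 undetermined.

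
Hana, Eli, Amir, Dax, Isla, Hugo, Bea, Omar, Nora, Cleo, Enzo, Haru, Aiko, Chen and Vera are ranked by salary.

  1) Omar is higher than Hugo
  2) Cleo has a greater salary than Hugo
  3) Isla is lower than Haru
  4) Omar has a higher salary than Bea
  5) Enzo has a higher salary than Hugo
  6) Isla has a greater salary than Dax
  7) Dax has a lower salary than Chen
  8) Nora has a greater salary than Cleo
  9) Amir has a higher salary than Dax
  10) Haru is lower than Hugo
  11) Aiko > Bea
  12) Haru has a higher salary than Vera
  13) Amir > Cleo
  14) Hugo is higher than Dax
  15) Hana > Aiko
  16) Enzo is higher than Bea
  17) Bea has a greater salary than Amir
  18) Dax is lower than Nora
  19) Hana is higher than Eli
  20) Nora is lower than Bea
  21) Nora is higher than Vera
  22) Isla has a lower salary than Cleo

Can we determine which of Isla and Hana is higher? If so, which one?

Isla < Haru < Hugo < Cleo < Amir < Bea < Aiko < Hana, by transitivity through Haru, Hugo, Cleo, Amir, Bea, Aiko.
So Hana is higher.

Hana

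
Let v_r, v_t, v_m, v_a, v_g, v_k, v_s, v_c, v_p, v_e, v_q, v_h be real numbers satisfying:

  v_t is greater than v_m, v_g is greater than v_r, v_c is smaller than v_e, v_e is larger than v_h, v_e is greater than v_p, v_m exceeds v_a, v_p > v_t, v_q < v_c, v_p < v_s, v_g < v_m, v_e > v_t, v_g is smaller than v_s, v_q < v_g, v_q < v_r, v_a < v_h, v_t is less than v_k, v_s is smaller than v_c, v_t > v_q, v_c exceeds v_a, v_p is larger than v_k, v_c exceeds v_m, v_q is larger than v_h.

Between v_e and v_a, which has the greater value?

v_e

v_a < v_h and v_h < v_q give v_a < v_q.
With v_q < v_r: v_a < v_h < v_q < v_r.
Then v_r < v_g extends the chain to v_g.
Then v_g < v_m extends the chain to v_m.
With v_m < v_t: v_a < v_h < v_q < v_r < v_g < v_m < v_t.
With v_t < v_k: v_a < v_h < v_q < v_r < v_g < v_m < v_t < v_k.
With v_k < v_p: v_a < v_h < v_q < v_r < v_g < v_m < v_t < v_k < v_p.
With v_p < v_s: v_a < v_h < v_q < v_r < v_g < v_m < v_t < v_k < v_p < v_s.
Then v_s < v_c extends the chain to v_c.
With v_c < v_e: v_a < v_h < v_q < v_r < v_g < v_m < v_t < v_k < v_p < v_s < v_c < v_e.
So v_a < v_e; v_e is the larger of the two.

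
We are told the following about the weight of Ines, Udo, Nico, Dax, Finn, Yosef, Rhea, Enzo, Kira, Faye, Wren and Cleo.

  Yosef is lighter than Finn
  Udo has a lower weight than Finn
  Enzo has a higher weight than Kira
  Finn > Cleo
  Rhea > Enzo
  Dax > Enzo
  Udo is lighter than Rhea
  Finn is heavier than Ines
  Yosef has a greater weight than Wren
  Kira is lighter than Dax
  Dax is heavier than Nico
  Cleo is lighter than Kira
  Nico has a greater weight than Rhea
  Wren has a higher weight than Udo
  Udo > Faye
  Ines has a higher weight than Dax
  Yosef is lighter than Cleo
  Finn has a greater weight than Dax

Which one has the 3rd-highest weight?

Dax

Piecing the relations together gives one ordering: Faye < Udo < Wren < Yosef < Cleo < Kira < Enzo < Rhea < Nico < Dax < Ines < Finn.
The 3rd largest is Dax.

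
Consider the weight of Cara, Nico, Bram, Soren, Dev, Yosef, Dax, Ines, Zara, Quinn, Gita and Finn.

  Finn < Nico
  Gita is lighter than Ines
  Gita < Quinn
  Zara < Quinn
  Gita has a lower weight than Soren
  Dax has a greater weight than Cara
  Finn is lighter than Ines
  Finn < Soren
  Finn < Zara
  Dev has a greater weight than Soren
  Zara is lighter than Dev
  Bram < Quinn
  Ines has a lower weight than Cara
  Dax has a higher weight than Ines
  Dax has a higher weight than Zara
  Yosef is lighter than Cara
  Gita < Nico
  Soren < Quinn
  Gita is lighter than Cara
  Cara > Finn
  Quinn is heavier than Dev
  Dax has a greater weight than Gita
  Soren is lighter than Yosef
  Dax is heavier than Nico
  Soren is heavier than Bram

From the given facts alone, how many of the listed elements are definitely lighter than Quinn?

The elements the relations force below Quinn are Finn, Gita, Zara, Bram, Soren, Dev — no chain reaches any other.
That is 6.

6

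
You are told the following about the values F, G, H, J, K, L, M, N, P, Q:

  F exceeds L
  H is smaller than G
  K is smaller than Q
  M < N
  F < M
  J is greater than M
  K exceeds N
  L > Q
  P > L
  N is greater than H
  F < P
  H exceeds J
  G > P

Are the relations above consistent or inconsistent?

inconsistent

Chaining the given relations yields M < J < H < N < K < Q < L < F, so M < F. But one relation states F < M. These cannot both hold.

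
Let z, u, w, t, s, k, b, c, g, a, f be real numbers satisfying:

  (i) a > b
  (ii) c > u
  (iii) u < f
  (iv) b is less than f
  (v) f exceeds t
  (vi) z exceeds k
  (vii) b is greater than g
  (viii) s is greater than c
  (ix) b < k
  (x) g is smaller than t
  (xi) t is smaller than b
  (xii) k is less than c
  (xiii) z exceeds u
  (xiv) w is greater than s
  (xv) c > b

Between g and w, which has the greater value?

The relevant relations are g < t; t < b; b < k; k < c; c < s; s < w.
Chaining these gives g < t < b < k < c < s < w.
So g < w; w is the larger of the two.

w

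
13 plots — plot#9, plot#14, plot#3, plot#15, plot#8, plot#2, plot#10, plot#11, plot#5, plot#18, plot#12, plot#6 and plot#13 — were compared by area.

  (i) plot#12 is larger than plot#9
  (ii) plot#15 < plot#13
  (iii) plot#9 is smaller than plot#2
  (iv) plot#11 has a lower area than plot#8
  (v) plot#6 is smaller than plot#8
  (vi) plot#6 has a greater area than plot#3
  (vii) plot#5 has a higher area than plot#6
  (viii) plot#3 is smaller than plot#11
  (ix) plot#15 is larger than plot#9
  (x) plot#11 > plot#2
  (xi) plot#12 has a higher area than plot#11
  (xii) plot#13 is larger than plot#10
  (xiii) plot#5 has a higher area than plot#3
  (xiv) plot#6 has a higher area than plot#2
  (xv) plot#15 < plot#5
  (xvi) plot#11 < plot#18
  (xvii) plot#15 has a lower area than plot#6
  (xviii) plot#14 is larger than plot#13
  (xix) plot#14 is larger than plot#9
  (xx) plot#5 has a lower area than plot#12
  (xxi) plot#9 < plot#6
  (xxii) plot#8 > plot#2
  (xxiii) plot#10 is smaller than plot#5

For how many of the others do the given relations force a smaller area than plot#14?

Directly below plot#14: plot#9, plot#13.
One step further: plot#10, plot#15 (4 so far).
Nothing else is reachable below plot#14; 4 in all.

4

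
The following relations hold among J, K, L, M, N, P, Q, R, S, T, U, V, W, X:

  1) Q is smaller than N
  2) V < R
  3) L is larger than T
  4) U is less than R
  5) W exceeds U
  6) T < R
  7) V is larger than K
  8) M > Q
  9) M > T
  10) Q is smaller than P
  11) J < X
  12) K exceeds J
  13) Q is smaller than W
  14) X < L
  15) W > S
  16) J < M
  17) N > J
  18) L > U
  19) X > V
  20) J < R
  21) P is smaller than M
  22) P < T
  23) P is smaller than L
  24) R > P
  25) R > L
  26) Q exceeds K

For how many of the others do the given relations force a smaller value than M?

The elements the relations force below M are J, K, Q, P, T — no chain reaches any other.
That is 5.

5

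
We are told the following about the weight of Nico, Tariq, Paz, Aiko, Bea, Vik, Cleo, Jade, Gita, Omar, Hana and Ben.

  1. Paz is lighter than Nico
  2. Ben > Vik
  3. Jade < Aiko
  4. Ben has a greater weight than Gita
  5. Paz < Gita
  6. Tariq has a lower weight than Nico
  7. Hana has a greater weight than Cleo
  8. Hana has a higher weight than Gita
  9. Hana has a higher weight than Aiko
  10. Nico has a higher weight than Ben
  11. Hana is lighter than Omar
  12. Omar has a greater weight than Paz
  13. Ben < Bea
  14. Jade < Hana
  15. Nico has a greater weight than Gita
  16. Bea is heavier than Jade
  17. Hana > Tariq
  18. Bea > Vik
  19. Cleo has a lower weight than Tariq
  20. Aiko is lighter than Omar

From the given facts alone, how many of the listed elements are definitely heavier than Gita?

From Gita the given relations immediately reach Hana, Ben, Nico.
From those, Bea, Omar — 5 in total.
Nothing else is reachable above Gita; 5 in all.

5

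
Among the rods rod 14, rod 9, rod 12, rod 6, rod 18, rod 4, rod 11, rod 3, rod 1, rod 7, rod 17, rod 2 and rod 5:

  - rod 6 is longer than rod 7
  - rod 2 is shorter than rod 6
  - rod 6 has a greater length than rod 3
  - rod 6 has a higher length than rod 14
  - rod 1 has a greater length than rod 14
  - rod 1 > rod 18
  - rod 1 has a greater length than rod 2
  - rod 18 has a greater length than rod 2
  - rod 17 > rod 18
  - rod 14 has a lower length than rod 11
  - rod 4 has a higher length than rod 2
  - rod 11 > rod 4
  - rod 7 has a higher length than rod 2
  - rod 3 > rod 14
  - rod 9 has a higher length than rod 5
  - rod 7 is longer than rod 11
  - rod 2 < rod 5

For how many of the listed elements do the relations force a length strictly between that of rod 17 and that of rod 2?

Chaining upward from rod 2 reaches: rod 4, rod 11, rod 7, rod 18, rod 1, rod 5, rod 6, rod 9.
Chaining downward from rod 17 reaches: rod 18.
Strictly between rod 2 and rod 17 are those in both lists: rod 18 — 1 element.

1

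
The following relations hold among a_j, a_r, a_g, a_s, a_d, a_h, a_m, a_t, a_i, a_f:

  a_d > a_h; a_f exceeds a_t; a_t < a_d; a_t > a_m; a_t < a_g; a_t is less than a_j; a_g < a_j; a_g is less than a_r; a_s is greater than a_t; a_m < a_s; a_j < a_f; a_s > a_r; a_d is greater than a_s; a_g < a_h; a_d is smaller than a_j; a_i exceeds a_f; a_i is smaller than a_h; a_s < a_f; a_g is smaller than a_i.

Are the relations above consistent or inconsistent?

inconsistent

Chaining the given relations yields a_f < a_i < a_h < a_d < a_j, so a_f < a_j. But one relation states a_j < a_f. These cannot both hold.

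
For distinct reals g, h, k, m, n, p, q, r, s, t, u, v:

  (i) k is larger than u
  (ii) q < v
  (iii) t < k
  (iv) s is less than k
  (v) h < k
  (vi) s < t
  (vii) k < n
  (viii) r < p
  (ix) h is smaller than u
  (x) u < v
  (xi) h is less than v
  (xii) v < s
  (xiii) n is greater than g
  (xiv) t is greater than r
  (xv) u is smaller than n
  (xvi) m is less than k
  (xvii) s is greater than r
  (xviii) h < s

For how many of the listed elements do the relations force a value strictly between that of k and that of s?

The relations place s below k. An element lies strictly between them when it is forced above s and also forced below k.
Above s: {t, n}. Below k: {h, q, r, u, v, m, t}.
Intersection: {t} — 1.

1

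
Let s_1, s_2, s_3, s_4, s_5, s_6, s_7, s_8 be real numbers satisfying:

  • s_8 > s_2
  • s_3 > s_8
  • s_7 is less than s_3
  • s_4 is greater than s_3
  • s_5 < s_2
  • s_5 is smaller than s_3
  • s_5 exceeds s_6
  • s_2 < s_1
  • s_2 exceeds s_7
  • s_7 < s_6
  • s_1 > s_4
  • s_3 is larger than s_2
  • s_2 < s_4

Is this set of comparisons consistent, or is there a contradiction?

Every relation is compatible with s_7 < s_6 < s_5 < s_2 < s_8 < s_3 < s_4 < s_1; the set is consistent.

consistent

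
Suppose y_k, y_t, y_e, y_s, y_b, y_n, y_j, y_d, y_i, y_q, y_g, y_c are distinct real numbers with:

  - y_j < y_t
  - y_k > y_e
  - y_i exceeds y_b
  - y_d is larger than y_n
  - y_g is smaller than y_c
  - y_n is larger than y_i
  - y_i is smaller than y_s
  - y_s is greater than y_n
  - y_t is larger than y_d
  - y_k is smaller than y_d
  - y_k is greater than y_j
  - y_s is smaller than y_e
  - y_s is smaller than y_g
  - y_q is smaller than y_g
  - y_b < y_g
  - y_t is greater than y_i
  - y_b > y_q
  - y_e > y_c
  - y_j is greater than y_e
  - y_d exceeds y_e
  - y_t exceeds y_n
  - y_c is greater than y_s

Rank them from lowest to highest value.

y_q < y_b < y_i < y_n < y_s < y_g < y_c < y_e < y_j < y_k < y_d < y_t

Nothing is placed below y_q, so it is least; from there y_q < y_b; y_b < y_i; y_i < y_n; y_n < y_s; y_s < y_g; y_g < y_c; y_c < y_e; y_e < y_j; y_j < y_k; y_k < y_d; y_d < y_t, each given directly.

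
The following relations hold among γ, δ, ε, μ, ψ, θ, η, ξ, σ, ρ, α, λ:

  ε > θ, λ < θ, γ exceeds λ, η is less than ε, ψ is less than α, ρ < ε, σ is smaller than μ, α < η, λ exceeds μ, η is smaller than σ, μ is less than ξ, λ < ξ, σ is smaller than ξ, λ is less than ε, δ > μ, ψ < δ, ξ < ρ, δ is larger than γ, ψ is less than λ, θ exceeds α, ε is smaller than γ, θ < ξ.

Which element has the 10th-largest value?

η

Chaining the given pairs: ψ < α < η < σ < μ < λ < θ < ξ < ρ < ε < γ < δ.
The 10th largest is η.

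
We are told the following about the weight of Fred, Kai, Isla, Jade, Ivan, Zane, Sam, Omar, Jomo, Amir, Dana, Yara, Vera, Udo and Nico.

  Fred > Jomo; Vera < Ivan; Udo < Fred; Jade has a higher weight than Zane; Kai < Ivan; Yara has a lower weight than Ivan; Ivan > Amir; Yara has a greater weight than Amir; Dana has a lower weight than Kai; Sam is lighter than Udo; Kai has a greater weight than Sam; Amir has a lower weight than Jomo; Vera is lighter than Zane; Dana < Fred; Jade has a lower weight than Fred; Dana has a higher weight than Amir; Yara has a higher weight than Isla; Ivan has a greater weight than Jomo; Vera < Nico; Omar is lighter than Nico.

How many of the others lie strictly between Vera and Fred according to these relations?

Chaining upward from Vera reaches: Zane, Nico, Jade, Ivan.
Chaining downward from Fred reaches: Amir, Sam, Dana, Udo, Zane, Jomo, Jade.
Strictly between Vera and Fred are those in both lists: Zane, Jade — 2 elements.

2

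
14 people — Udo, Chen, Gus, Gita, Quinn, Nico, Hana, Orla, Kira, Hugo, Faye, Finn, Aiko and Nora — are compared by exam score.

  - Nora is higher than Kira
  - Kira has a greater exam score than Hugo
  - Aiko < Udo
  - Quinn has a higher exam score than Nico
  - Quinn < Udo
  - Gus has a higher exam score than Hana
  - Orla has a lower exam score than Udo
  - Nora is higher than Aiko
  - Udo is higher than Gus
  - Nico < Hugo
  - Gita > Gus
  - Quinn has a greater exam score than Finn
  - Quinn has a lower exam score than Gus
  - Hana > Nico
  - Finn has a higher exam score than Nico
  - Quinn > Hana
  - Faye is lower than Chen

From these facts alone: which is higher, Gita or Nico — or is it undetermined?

Nico < Hana and Hana < Quinn give Nico < Quinn.
Then Quinn < Gus extends the chain to Gus.
With Gus < Gita: Nico < Hana < Quinn < Gus < Gita.
So Gita is higher.

Gita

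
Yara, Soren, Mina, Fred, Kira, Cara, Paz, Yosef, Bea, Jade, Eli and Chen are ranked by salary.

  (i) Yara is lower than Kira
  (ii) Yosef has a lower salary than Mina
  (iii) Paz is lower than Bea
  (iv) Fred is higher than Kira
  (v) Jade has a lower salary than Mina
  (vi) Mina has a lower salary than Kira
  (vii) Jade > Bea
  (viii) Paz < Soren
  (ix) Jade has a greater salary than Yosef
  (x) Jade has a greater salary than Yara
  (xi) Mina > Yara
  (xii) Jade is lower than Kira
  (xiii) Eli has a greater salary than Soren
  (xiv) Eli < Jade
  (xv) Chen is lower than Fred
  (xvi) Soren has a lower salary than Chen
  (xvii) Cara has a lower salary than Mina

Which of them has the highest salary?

Paz is not greatest since Paz < Bea; Bea is not greatest since Bea < Jade; Yosef is not greatest since Yosef < Mina; Soren is not greatest since Soren < Eli; Eli is not greatest since Eli < Jade; Yara is not greatest since Yara < Jade; Cara is not greatest since Cara < Mina; Chen is not greatest since Chen < Fred; Jade is not greatest since Jade < Kira; Mina is not greatest since Mina < Kira; Kira is not greatest since Kira < Fred.
Only Fred has nothing above it, so Fred is the highest salary.

Fred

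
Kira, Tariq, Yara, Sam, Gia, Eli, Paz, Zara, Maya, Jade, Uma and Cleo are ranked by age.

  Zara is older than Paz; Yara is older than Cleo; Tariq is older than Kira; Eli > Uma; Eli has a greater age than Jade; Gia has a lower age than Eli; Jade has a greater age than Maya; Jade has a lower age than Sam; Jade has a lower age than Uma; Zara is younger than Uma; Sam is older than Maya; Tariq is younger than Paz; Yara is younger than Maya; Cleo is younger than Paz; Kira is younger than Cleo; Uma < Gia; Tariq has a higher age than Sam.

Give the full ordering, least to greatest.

The consecutive links are each given: Kira < Cleo; Cleo < Yara; Yara < Maya; Maya < Jade; Jade < Sam; Sam < Tariq; Tariq < Paz; Paz < Zara; Zara < Uma; Uma < Gia; Gia < Eli.

Kira < Cleo < Yara < Maya < Jade < Sam < Tariq < Paz < Zara < Uma < Gia < Eli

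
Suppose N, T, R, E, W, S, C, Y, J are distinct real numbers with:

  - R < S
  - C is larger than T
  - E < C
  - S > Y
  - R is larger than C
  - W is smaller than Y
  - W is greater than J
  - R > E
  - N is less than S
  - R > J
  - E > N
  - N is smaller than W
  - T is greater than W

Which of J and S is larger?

J < W and W < T give J < T.
Then T < C extends the chain to C.
With C < R: J < W < T < C < R.
Then R < S extends the chain to S.
So J < S; S is the larger of the two.

S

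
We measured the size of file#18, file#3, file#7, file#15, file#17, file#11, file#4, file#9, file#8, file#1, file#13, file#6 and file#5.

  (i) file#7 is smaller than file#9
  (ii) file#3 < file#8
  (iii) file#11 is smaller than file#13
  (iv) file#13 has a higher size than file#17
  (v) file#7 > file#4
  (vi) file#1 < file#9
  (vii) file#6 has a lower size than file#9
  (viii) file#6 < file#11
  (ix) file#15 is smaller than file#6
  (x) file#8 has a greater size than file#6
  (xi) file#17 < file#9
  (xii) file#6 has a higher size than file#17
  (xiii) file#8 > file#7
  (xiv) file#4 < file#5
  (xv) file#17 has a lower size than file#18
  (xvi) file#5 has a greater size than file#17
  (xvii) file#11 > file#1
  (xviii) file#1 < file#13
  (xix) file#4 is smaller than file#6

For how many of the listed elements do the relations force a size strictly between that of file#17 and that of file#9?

1

The relations place file#17 below file#9. An element lies strictly between them when it is forced above file#17 and also forced below file#9.
Above file#17: {file#18, file#6, file#11, file#13, file#8, file#5}. Below file#9: {file#15, file#4, file#1, file#7, file#6}.
Intersection: {file#6} — 1.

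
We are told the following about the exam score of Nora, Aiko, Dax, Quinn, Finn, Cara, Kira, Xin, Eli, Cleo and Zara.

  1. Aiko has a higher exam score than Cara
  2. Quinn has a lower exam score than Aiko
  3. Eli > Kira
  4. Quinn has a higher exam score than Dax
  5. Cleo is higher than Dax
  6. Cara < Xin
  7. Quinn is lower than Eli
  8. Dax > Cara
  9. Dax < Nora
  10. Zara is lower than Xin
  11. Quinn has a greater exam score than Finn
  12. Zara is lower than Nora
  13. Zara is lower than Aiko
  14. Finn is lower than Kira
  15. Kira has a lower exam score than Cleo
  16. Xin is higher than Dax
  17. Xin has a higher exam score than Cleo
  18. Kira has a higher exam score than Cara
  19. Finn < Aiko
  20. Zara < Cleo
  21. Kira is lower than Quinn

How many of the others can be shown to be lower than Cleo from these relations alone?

5

Directly below Cleo: Dax, Zara, Kira.
One step further: Cara, Finn (5 so far).
No other element is forced below Cleo by the given relations, so the count is 5.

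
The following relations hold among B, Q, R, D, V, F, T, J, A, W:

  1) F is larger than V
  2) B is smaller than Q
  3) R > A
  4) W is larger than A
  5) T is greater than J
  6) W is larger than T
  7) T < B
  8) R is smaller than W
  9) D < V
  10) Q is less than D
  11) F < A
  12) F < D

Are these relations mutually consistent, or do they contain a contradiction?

inconsistent

We have F < D stated directly, yet also D < V < F by chaining the others — so D < F. Contradiction.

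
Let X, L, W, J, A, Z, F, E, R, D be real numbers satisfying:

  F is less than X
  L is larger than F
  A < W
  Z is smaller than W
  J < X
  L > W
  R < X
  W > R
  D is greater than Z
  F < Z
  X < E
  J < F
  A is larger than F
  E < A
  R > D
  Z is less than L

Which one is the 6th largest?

The consecutive relations fix a unique order: J < F < Z < D < R < X < E < A < W < L.
The 6th largest is R.

R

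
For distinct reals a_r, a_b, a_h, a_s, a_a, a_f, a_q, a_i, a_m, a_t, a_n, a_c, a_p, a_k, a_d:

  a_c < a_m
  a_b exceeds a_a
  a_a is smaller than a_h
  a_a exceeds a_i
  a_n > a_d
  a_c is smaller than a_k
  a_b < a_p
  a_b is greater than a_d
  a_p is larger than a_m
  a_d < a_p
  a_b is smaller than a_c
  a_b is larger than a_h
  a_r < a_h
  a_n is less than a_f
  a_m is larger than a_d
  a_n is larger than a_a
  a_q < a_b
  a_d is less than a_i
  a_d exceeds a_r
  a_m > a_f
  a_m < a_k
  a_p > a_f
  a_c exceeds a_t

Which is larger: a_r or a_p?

Link the given pairs in sequence: a_r < a_d; a_d < a_i; a_i < a_a; a_a < a_h; a_h < a_b; a_b < a_c; a_c < a_m; a_m < a_p.
Chaining these gives a_r < a_d < a_i < a_a < a_h < a_b < a_c < a_m < a_p.
So a_r < a_p; a_p is the larger of the two.

a_p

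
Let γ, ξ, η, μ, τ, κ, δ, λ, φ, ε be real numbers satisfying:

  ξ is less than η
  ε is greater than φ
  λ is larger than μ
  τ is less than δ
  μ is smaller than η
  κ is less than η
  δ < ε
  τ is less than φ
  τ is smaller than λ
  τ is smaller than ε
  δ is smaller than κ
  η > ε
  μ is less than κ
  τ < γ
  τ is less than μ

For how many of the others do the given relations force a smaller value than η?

Directly below η: ξ, μ, κ, ε.
One step further: τ, δ, φ (7 so far).
No other element is forced below η by the given relations, so the count is 7.

7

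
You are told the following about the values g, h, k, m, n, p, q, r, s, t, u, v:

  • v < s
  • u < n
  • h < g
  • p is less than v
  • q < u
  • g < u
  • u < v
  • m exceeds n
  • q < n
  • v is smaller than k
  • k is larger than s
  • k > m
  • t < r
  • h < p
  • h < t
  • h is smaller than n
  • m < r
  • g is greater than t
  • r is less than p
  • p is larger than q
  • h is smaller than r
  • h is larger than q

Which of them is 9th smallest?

p

Chaining the given pairs: q < h < t < g < u < n < m < r < p < v < s < k.
Counting 9 from the smallest end gives p.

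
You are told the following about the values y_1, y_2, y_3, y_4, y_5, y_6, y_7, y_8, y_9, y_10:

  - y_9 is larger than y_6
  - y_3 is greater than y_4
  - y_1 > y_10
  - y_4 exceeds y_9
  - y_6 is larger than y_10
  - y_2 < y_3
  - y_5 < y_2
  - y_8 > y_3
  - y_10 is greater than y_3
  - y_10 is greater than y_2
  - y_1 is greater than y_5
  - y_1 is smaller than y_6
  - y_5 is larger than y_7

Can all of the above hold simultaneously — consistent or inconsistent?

inconsistent

Chaining the given relations yields y_10 < y_1 < y_6 < y_9 < y_4 < y_3, so y_10 < y_3. But one relation states y_3 < y_10. These cannot both hold.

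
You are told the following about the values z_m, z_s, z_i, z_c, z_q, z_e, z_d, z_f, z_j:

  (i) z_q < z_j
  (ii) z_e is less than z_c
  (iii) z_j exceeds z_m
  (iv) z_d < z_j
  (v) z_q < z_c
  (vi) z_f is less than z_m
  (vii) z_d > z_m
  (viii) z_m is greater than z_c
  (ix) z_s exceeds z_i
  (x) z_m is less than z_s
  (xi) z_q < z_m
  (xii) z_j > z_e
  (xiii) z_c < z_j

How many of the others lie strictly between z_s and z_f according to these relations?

The relations place z_f below z_s. An element lies strictly between them when it is forced above z_f and also forced below z_s.
Above z_f: {z_m, z_d, z_j}. Below z_s: {z_e, z_q, z_c, z_i, z_m}.
Intersection: {z_m} — 1.

1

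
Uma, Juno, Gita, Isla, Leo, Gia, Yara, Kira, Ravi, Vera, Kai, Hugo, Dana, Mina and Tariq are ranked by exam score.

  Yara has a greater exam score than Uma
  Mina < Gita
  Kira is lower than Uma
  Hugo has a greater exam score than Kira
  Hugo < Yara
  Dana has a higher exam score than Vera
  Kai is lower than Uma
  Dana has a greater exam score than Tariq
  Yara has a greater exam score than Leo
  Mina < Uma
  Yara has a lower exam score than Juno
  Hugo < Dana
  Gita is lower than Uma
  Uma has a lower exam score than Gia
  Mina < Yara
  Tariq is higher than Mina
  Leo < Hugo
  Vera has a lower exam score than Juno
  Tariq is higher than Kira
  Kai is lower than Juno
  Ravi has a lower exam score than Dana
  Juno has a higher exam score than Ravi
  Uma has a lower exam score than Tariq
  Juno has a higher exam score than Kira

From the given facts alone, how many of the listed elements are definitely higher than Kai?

The elements the relations force above Kai are Uma, Tariq, Yara, Gia, Juno, Dana — no chain reaches any other.
That is 6.

6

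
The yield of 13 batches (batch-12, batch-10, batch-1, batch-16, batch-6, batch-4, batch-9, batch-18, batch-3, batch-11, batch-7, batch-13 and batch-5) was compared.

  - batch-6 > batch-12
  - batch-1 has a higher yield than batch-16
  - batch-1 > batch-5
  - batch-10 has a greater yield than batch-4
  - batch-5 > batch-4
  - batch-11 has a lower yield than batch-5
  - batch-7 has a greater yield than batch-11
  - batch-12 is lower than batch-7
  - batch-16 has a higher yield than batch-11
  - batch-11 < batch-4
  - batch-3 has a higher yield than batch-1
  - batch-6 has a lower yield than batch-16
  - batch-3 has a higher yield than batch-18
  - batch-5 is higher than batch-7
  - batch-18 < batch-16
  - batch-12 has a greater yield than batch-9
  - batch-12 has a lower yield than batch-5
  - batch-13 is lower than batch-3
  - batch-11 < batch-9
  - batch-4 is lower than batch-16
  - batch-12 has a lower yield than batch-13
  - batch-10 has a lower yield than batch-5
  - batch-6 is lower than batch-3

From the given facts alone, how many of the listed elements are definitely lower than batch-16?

6

The elements the relations force below batch-16 are batch-11, batch-9, batch-12, batch-4, batch-18, batch-6 — no chain reaches any other.
That is 6.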